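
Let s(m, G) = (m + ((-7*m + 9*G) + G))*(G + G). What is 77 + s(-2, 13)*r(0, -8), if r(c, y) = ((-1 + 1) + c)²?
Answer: 77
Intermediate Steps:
r(c, y) = c² (r(c, y) = (0 + c)² = c²)
s(m, G) = 2*G*(-6*m + 10*G) (s(m, G) = (m + (-7*m + 10*G))*(2*G) = (-6*m + 10*G)*(2*G) = 2*G*(-6*m + 10*G))
77 + s(-2, 13)*r(0, -8) = 77 + (4*13*(-3*(-2) + 5*13))*0² = 77 + (4*13*(6 + 65))*0 = 77 + (4*13*71)*0 = 77 + 3692*0 = 77 + 0 = 77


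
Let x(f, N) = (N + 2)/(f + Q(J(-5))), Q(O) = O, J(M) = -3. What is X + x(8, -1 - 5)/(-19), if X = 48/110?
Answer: 100/209 ≈ 0.47847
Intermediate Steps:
x(f, N) = (2 + N)/(-3 + f) (x(f, N) = (N + 2)/(f - 3) = (2 + N)/(-3 + f))
X = 24/55 (X = 48*(1/110) = 24/55 ≈ 0.43636)
X + x(8, -1 - 5)/(-19) = 24/55 + ((2 + (-1 - 5))/(-3 + 8))/(-19) = 24/55 - (2 - 6)/(19*5) = 24/55 - (-4)/95 = 24/55 - 1/19*(-4/5) = 24/55 + 4/95 = 100/209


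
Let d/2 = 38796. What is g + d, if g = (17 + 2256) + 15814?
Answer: 95679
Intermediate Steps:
g = 18087 (g = 2273 + 15814 = 18087)
d = 77592 (d = 2*38796 = 77592)
g + d = 18087 + 77592 = 95679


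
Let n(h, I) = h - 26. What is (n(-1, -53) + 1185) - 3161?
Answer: -2003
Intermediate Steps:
n(h, I) = -26 + h
(n(-1, -53) + 1185) - 3161 = ((-26 - 1) + 1185) - 3161 = (-27 + 1185) - 3161 = 1158 - 3161 = -2003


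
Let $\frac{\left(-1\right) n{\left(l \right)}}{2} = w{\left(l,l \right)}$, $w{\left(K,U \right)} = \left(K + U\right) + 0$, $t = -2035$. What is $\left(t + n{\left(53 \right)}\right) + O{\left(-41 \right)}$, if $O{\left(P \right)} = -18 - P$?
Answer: $-2224$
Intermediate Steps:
$w{\left(K,U \right)} = K + U$
$n{\left(l \right)} = - 4 l$ ($n{\left(l \right)} = - 2 \left(l + l\right) = - 2 \cdot 2 l = - 4 l$)
$\left(t + n{\left(53 \right)}\right) + O{\left(-41 \right)} = \left(-2035 - 212\right) - -23 = \left(-2035 - 212\right) + \left(-18 + 41\right) = -2247 + 23 = -2224$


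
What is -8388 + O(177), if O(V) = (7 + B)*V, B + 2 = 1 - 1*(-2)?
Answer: -6972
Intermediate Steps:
B = 1 (B = -2 + (1 - 1*(-2)) = -2 + (1 + 2) = -2 + 3 = 1)
O(V) = 8*V (O(V) = (7 + 1)*V = 8*V)
-8388 + O(177) = -8388 + 8*177 = -8388 + 1416 = -6972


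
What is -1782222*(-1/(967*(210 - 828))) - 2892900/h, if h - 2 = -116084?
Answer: 42275847311/1926980547 ≈ 21.939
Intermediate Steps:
h = -116082 (h = 2 - 116084 = -116082)
-1782222*(-1/(967*(210 - 828))) - 2892900/h = -1782222*(-1/(967*(210 - 828))) - 2892900/(-116082) = -1782222/((-618*(-967))) - 2892900*(-1/116082) = -1782222/597606 + 482150/19347 = -1782222*1/597606 + 482150/19347 = -297037/99601 + 482150/19347 = 42275847311/1926980547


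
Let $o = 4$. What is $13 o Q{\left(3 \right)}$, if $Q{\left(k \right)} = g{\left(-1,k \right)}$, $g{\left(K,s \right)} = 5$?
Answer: $260$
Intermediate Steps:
$Q{\left(k \right)} = 5$
$13 o Q{\left(3 \right)} = 13 \cdot 4 \cdot 5 = 52 \cdot 5 = 260$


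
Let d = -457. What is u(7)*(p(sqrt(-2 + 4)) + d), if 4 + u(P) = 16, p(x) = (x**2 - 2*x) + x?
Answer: -5460 - 12*sqrt(2) ≈ -5477.0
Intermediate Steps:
p(x) = x**2 - x
u(P) = 12 (u(P) = -4 + 16 = 12)
u(7)*(p(sqrt(-2 + 4)) + d) = 12*(sqrt(-2 + 4)*(-1 + sqrt(-2 + 4)) - 457) = 12*(sqrt(2)*(-1 + sqrt(2)) - 457) = 12*(-457 + sqrt(2)*(-1 + sqrt(2))) = -5484 + 12*sqrt(2)*(-1 + sqrt(2))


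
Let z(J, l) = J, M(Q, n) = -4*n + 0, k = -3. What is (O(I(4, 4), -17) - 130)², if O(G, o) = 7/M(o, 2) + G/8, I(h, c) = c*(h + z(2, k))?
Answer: 1046529/64 ≈ 16352.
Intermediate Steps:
M(Q, n) = -4*n
I(h, c) = c*(2 + h) (I(h, c) = c*(h + 2) = c*(2 + h))
O(G, o) = -7/8 + G/8 (O(G, o) = 7/((-4*2)) + G/8 = 7/(-8) + G*(⅛) = 7*(-⅛) + G/8 = -7/8 + G/8)
(O(I(4, 4), -17) - 130)² = ((-7/8 + (4*(2 + 4))/8) - 130)² = ((-7/8 + (4*6)/8) - 130)² = ((-7/8 + (⅛)*24) - 130)² = ((-7/8 + 3) - 130)² = (17/8 - 130)² = (-1023/8)² = 1046529/64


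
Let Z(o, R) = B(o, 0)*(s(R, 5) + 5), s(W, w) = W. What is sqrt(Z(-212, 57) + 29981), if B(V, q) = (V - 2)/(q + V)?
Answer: sqrt(84392430)/53 ≈ 173.33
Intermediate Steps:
B(V, q) = (-2 + V)/(V + q)
Z(o, R) = (-2 + o)*(5 + R)/o (Z(o, R) = ((-2 + o)/(o + 0))*(R + 5) = ((-2 + o)/o)*(5 + R) = (-2 + o)*(5 + R)/o)
sqrt(Z(-212, 57) + 29981) = sqrt((-2 - 212)*(5 + 57)/(-212) + 29981) = sqrt(-1/212*(-214)*62 + 29981) = sqrt(3317/53 + 29981) = sqrt(1592310/53) = sqrt(84392430)/53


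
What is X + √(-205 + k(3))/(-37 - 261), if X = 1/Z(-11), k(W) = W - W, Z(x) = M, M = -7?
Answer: -⅐ - I*√205/298 ≈ -0.14286 - 0.048046*I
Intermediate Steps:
Z(x) = -7
k(W) = 0
X = -⅐ (X = 1/(-7) = -⅐ ≈ -0.14286)
X + √(-205 + k(3))/(-37 - 261) = -⅐ + √(-205 + 0)/(-37 - 261) = -⅐ + √(-205)/(-298) = -⅐ + (I*√205)*(-1/298) = -⅐ - I*√205/298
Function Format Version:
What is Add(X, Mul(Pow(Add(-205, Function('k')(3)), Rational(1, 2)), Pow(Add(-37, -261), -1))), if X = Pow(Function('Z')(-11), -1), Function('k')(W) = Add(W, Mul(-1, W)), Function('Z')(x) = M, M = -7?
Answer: Add(Rational(-1, 7), Mul(Rational(-1, 298), I, Pow(205, Rational(1, 2)))) ≈ Add(-0.14286, Mul(-0.048046, I))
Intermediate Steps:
Function('Z')(x) = -7
Function('k')(W) = 0
X = Rational(-1, 7) (X = Pow(-7, -1) = Rational(-1, 7) ≈ -0.14286)
Add(X, Mul(Pow(Add(-205, Function('k')(3)), Rational(1, 2)), Pow(Add(-37, -261), -1))) = Add(Rational(-1, 7), Mul(Pow(Add(-205, 0), Rational(1, 2)), Pow(Add(-37, -261), -1))) = Add(Rational(-1, 7), Mul(Pow(-205, Rational(1, 2)), Pow(-298, -1))) = Add(Rational(-1, 7), Mul(Mul(I, Pow(205, Rational(1, 2))), Rational(-1, 298))) = Add(Rational(-1, 7), Mul(Rational(-1, 298), I, Pow(205, Rational(1, 2))))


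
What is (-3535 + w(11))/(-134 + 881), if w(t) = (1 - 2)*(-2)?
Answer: -3533/747 ≈ -4.7296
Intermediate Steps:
w(t) = 2 (w(t) = -1*(-2) = 2)
(-3535 + w(11))/(-134 + 881) = (-3535 + 2)/(-134 + 881) = -3533/747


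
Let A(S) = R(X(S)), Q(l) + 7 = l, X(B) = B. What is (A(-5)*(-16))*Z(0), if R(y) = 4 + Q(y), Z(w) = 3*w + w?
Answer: 0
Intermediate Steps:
Q(l) = -7 + l
Z(w) = 4*w
R(y) = -3 + y (R(y) = 4 + (-7 + y) = -3 + y)
A(S) = -3 + S
(A(-5)*(-16))*Z(0) = ((-3 - 5)*(-16))*(4*0) = -8*(-16)*0 = 128*0 = 0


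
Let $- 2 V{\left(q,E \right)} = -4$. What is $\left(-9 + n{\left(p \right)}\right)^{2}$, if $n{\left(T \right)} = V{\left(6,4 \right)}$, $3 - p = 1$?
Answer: $49$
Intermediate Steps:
$V{\left(q,E \right)} = 2$ ($V{\left(q,E \right)} = \left(- \frac{1}{2}\right) \left(-4\right) = 2$)
$p = 2$ ($p = 3 - 1 = 2$)
$n{\left(T \right)} = 2$
$\left(-9 + n{\left(p \right)}\right)^{2} = \left(-9 + 2\right)^{2} = \left(-7\right)^{2} = 49$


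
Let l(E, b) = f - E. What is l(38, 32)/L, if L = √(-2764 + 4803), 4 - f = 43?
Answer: -77*√2039/2039 ≈ -1.7052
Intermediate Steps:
f = -39 (f = 4 - 1*43 = 4 - 43 = -39)
L = √2039 ≈ 45.155
l(E, b) = -39 - E
l(38, 32)/L = (-39 - 1*38)/(√2039) = (-39 - 38)*(√2039/2039) = -77*√2039/2039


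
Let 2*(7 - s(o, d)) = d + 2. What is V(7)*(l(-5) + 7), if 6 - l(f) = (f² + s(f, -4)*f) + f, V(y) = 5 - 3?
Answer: 66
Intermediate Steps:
V(y) = 2
s(o, d) = 6 - d/2 (s(o, d) = 7 - (d + 2)/2 = 7 - (2 + d)/2 = 7 + (-1 - d/2) = 6 - d/2)
l(f) = 6 - f² - 9*f (l(f) = 6 - ((f² + (6 - ½*(-4))*f) + f) = 6 - ((f² + (6 + 2)*f) + f) = 6 - ((f² + 8*f) + f) = 6 - (f² + 9*f) = 6 + (-f² - 9*f) = 6 - f² - 9*f)
V(7)*(l(-5) + 7) = 2*((6 - 1*(-5)² - 9*(-5)) + 7) = 2*((6 - 1*25 + 45) + 7) = 2*((6 - 25 + 45) + 7) = 2*(26 + 7) = 2*33 = 66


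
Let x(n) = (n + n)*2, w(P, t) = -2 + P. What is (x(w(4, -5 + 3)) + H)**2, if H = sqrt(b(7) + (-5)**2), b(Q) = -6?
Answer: (8 + sqrt(19))**2 ≈ 152.74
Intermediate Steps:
H = sqrt(19) (H = sqrt(-6 + (-5)**2) = sqrt(-6 + 25) = sqrt(19) ≈ 4.3589)
x(n) = 4*n (x(n) = (2*n)*2 = 4*n)
(x(w(4, -5 + 3)) + H)**2 = (4*(-2 + 4) + sqrt(19))**2 = (4*2 + sqrt(19))**2 = (8 + sqrt(19))**2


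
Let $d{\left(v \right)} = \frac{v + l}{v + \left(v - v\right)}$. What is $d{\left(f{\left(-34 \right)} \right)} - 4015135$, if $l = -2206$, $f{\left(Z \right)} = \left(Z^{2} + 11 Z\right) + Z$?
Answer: $- \frac{1501661219}{374} \approx -4.0151 \cdot 10^{6}$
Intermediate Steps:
$f{\left(Z \right)} = Z^{2} + 12 Z$
$d{\left(v \right)} = \frac{-2206 + v}{v}$ ($d{\left(v \right)} = \frac{v - 2206}{v + \left(v - v\right)} = \frac{-2206 + v}{v + 0} = \frac{-2206 + v}{v}$)
$d{\left(f{\left(-34 \right)} \right)} - 4015135 = \frac{-2206 - 34 \left(12 - 34\right)}{\left(-34\right) \left(12 - 34\right)} - 4015135 = \frac{-2206 - -748}{\left(-34\right) \left(-22\right)} - 4015135 = \frac{-2206 + 748}{748} - 4015135 = \frac{1}{748} \left(-1458\right) - 4015135 = - \frac{729}{374} - 4015135 = - \frac{1501661219}{374}$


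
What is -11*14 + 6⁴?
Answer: 1142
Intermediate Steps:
-11*14 + 6⁴ = -154 + 1296 = 1142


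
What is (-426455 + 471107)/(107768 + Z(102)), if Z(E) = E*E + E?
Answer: 22326/59137 ≈ 0.37753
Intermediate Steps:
Z(E) = E + E² (Z(E) = E² + E = E + E²)
(-426455 + 471107)/(107768 + Z(102)) = (-426455 + 471107)/(107768 + 102*(1 + 102)) = 44652/(107768 + 102*103) = 44652/(107768 + 10506) = 44652/118274 = 44652*(1/118274) = 22326/59137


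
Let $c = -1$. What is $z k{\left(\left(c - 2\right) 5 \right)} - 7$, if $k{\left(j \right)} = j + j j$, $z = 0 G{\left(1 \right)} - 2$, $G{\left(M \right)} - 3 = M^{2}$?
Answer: $-427$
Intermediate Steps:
$G{\left(M \right)} = 3 + M^{2}$
$z = -2$ ($z = 0 \left(3 + 1^{2}\right) - 2 = 0 \left(3 + 1\right) - 2 = 0 \cdot 4 - 2 = 0 - 2 = -2$)
$k{\left(j \right)} = j + j^{2}$
$z k{\left(\left(c - 2\right) 5 \right)} - 7 = - 2 \left(-1 - 2\right) 5 \left(1 + \left(-1 - 2\right) 5\right) - 7 = - 2 \left(-3\right) 5 \left(1 - 15\right) - 7 = - 2 \left(- 15 \left(1 - 15\right)\right) - 7 = - 2 \left(\left(-15\right) \left(-14\right)\right) - 7 = \left(-2\right) 210 - 7 = -420 - 7 = -427$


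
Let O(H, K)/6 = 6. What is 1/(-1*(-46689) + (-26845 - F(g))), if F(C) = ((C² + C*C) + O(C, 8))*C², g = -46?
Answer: -1/9011244 ≈ -1.1097e-7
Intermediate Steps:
O(H, K) = 36 (O(H, K) = 6*6 = 36)
F(C) = C²*(36 + 2*C²) (F(C) = ((C² + C*C) + 36)*C² = ((C² + C²) + 36)*C² = (2*C² + 36)*C² = (36 + 2*C²)*C² = C²*(36 + 2*C²))
1/(-1*(-46689) + (-26845 - F(g))) = 1/(-1*(-46689) + (-26845 - 2*(-46)²*(18 + (-46)²))) = 1/(46689 + (-26845 - 2*2116*(18 + 2116))) = 1/(46689 + (-26845 - 2*2116*2134)) = 1/(46689 + (-26845 - 1*9031088)) = 1/(46689 + (-26845 - 9031088)) = 1/(46689 - 9057933) = 1/(-9011244) = -1/9011244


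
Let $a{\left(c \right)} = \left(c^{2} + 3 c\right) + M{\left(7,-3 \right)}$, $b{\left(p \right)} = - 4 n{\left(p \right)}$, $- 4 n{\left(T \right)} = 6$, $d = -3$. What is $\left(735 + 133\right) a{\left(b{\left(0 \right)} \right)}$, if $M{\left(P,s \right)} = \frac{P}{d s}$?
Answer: $\frac{427924}{9} \approx 47547.0$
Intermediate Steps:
$n{\left(T \right)} = - \frac{3}{2}$ ($n{\left(T \right)} = \left(- \frac{1}{4}\right) 6 = - \frac{3}{2}$)
$M{\left(P,s \right)} = - \frac{P}{3 s}$ ($M{\left(P,s \right)} = \frac{P}{\left(-3\right) s} = P \left(- \frac{1}{3 s}\right) = - \frac{P}{3 s}$)
$b{\left(p \right)} = 6$ ($b{\left(p \right)} = \left(-4\right) \left(- \frac{3}{2}\right) = 6$)
$a{\left(c \right)} = \frac{7}{9} + c^{2} + 3 c$ ($a{\left(c \right)} = \left(c^{2} + 3 c\right) - \frac{7}{3 \left(-3\right)} = \left(c^{2} + 3 c\right) - \frac{7}{3} \left(- \frac{1}{3}\right) = \left(c^{2} + 3 c\right) + \frac{7}{9} = \frac{7}{9} + c^{2} + 3 c$)
$\left(735 + 133\right) a{\left(b{\left(0 \right)} \right)} = \left(735 + 133\right) \left(\frac{7}{9} + 6^{2} + 3 \cdot 6\right) = 868 \left(\frac{7}{9} + 36 + 18\right) = 868 \cdot \frac{493}{9} = \frac{427924}{9}$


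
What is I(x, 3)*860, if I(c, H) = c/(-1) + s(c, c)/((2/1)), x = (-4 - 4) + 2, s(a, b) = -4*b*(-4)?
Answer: -36120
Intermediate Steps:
s(a, b) = 16*b
x = -6 (x = -8 + 2 = -6)
I(c, H) = 7*c (I(c, H) = c/(-1) + (16*c)/((2/1)) = c*(-1) + (16*c)/((2*1)) = -c + (16*c)/2 = -c + (16*c)*(½) = -c + 8*c = 7*c)
I(x, 3)*860 = (7*(-6))*860 = -42*860 = -36120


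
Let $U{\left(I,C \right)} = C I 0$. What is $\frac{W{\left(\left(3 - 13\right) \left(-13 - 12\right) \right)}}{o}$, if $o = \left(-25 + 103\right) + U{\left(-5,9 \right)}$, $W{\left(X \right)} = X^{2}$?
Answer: $\frac{31250}{39} \approx 801.28$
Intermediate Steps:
$U{\left(I,C \right)} = 0$
$o = 78$ ($o = \left(-25 + 103\right) + 0 = 78 + 0 = 78$)
$\frac{W{\left(\left(3 - 13\right) \left(-13 - 12\right) \right)}}{o} = \frac{\left(\left(3 - 13\right) \left(-13 - 12\right)\right)^{2}}{78} = \left(\left(-10\right) \left(-25\right)\right)^{2} \cdot \frac{1}{78} = 250^{2} \cdot \frac{1}{78} = 62500 \cdot \frac{1}{78} = \frac{31250}{39}$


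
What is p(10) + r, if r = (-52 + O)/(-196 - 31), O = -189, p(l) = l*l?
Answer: 22941/227 ≈ 101.06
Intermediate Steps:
p(l) = l**2
r = 241/227 (r = (-52 - 189)/(-196 - 31) = -241/(-227) = -241*(-1/227) = 241/227 ≈ 1.0617)
p(10) + r = 10**2 + 241/227 = 100 + 241/227 = 22941/227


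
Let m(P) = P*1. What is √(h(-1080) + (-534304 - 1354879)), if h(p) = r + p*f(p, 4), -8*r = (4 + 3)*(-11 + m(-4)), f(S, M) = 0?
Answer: I*√30226718/4 ≈ 1374.5*I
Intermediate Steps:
m(P) = P
r = 105/8 (r = -(4 + 3)*(-11 - 4)/8 = -7*(-15)/8 = -⅛*(-105) = 105/8 ≈ 13.125)
h(p) = 105/8 (h(p) = 105/8 + p*0 = 105/8 + 0 = 105/8)
√(h(-1080) + (-534304 - 1354879)) = √(105/8 + (-534304 - 1354879)) = √(105/8 - 1889183) = √(-15113359/8) = I*√30226718/4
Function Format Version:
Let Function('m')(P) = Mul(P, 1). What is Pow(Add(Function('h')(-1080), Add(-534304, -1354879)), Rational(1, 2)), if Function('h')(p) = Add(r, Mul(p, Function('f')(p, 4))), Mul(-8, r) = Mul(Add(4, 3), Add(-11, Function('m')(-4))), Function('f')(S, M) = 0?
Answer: Mul(Rational(1, 4), I, Pow(30226718, Rational(1, 2))) ≈ Mul(1374.5, I)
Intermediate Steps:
Function('m')(P) = P
r = Rational(105, 8) (r = Mul(Rational(-1, 8), Mul(Add(4, 3), Add(-11, -4))) = Mul(Rational(-1, 8), Mul(7, -15)) = Mul(Rational(-1, 8), -105) = Rational(105, 8) ≈ 13.125)
Function('h')(p) = Rational(105, 8) (Function('h')(p) = Add(Rational(105, 8), Mul(p, 0)) = Add(Rational(105, 8), 0) = Rational(105, 8))
Pow(Add(Function('h')(-1080), Add(-534304, -1354879)), Rational(1, 2)) = Pow(Add(Rational(105, 8), Add(-534304, -1354879)), Rational(1, 2)) = Pow(Add(Rational(105, 8), -1889183), Rational(1, 2)) = Pow(Rational(-15113359, 8), Rational(1, 2)) = Mul(Rational(1, 4), I, Pow(30226718, Rational(1, 2)))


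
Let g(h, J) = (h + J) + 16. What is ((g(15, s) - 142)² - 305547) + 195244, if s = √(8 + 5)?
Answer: -110303 + (111 - √13)² ≈ -98769.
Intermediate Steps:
s = √13 ≈ 3.6056
g(h, J) = 16 + J + h (g(h, J) = (J + h) + 16 = 16 + J + h)
((g(15, s) - 142)² - 305547) + 195244 = (((16 + √13 + 15) - 142)² - 305547) + 195244 = (((31 + √13) - 142)² - 305547) + 195244 = ((-111 + √13)² - 305547) + 195244 = (-305547 + (-111 + √13)²) + 195244 = -110303 + (-111 + √13)²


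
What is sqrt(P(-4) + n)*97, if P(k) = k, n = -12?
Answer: 388*I ≈ 388.0*I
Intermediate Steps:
sqrt(P(-4) + n)*97 = sqrt(-4 - 12)*97 = sqrt(-16)*97 = (4*I)*97 = 388*I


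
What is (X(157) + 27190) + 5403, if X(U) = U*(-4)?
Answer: 31965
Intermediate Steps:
X(U) = -4*U
(X(157) + 27190) + 5403 = (-4*157 + 27190) + 5403 = (-628 + 27190) + 5403 = 26562 + 5403 = 31965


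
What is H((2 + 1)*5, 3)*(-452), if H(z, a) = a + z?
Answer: -8136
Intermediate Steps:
H((2 + 1)*5, 3)*(-452) = (3 + (2 + 1)*5)*(-452) = (3 + 3*5)*(-452) = (3 + 15)*(-452) = 18*(-452) = -8136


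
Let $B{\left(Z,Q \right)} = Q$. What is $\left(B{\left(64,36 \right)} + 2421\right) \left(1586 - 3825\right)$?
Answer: $-5501223$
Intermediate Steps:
$\left(B{\left(64,36 \right)} + 2421\right) \left(1586 - 3825\right) = \left(36 + 2421\right) \left(1586 - 3825\right) = 2457 \left(-2239\right) = -5501223$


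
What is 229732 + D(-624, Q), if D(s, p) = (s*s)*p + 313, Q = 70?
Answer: 27486365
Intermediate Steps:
D(s, p) = 313 + p*s**2 (D(s, p) = s**2*p + 313 = p*s**2 + 313 = 313 + p*s**2)
229732 + D(-624, Q) = 229732 + (313 + 70*(-624)**2) = 229732 + (313 + 70*389376) = 229732 + (313 + 27256320) = 229732 + 27256633 = 27486365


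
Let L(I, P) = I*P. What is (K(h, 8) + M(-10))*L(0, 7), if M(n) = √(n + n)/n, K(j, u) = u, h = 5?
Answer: 0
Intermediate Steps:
M(n) = √2/√n (M(n) = √(2*n)/n = (√2*√n)/n = √2/√n)
(K(h, 8) + M(-10))*L(0, 7) = (8 + √2/√(-10))*(0*7) = (8 + √2*(-I*√10/10))*0 = (8 - I*√5/5)*0 = 0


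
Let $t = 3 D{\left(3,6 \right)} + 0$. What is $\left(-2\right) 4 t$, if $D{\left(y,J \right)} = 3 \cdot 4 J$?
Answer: $-1728$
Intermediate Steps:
$D{\left(y,J \right)} = 12 J$
$t = 216$ ($t = 3 \cdot 12 \cdot 6 + 0 = 3 \cdot 72 + 0 = 216 + 0 = 216$)
$\left(-2\right) 4 t = \left(-2\right) 4 \cdot 216 = \left(-8\right) 216 = -1728$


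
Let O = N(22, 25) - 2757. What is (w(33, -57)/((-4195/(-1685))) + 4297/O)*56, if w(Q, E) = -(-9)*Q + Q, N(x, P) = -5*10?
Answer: 2468490296/336439 ≈ 7337.1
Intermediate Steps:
N(x, P) = -50
O = -2807 (O = -50 - 2757 = -2807)
w(Q, E) = 10*Q (w(Q, E) = 9*Q + Q = 10*Q)
(w(33, -57)/((-4195/(-1685))) + 4297/O)*56 = ((10*33)/((-4195/(-1685))) + 4297/(-2807))*56 = (330/((-4195*(-1/1685))) + 4297*(-1/2807))*56 = (330/(839/337) - 4297/2807)*56 = (330*(337/839) - 4297/2807)*56 = (111210/839 - 4297/2807)*56 = (308561287/2355073)*56 = 2468490296/336439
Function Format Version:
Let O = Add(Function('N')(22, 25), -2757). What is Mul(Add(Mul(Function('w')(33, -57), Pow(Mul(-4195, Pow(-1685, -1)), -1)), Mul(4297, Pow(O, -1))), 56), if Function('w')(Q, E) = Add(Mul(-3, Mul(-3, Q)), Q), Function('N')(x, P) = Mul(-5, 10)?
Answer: Rational(2468490296, 336439) ≈ 7337.1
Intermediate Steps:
Function('N')(x, P) = -50
O = -2807 (O = Add(-50, -2757) = -2807)
Function('w')(Q, E) = Mul(10, Q) (Function('w')(Q, E) = Add(Mul(9, Q), Q) = Mul(10, Q))
Mul(Add(Mul(Function('w')(33, -57), Pow(Mul(-4195, Pow(-1685, -1)), -1)), Mul(4297, Pow(O, -1))), 56) = Mul(Add(Mul(Mul(10, 33), Pow(Mul(-4195, Pow(-1685, -1)), -1)), Mul(4297, Pow(-2807, -1))), 56) = Mul(Add(Mul(330, Pow(Mul(-4195, Rational(-1, 1685)), -1)), Mul(4297, Rational(-1, 2807))), 56) = Mul(Add(Mul(330, Pow(Rational(839, 337), -1)), Rational(-4297, 2807)), 56) = Mul(Add(Mul(330, Rational(337, 839)), Rational(-4297, 2807)), 56) = Mul(Add(Rational(111210, 839), Rational(-4297, 2807)), 56) = Mul(Rational(308561287, 2355073), 56) = Rational(2468490296, 336439)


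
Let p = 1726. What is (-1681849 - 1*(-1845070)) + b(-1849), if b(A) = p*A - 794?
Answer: -3028947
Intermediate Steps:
b(A) = -794 + 1726*A (b(A) = 1726*A - 794 = -794 + 1726*A)
(-1681849 - 1*(-1845070)) + b(-1849) = (-1681849 - 1*(-1845070)) + (-794 + 1726*(-1849)) = (-1681849 + 1845070) + (-794 - 3191374) = 163221 - 3192168 = -3028947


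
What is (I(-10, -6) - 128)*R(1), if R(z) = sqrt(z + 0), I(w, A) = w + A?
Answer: -144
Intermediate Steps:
I(w, A) = A + w
R(z) = sqrt(z)
(I(-10, -6) - 128)*R(1) = ((-6 - 10) - 128)*sqrt(1) = (-16 - 128)*1 = -144*1 = -144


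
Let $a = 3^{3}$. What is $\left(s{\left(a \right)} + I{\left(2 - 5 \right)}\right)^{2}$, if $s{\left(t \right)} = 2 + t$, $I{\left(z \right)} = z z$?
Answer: $1444$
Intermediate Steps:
$I{\left(z \right)} = z^{2}$
$a = 27$
$\left(s{\left(a \right)} + I{\left(2 - 5 \right)}\right)^{2} = \left(\left(2 + 27\right) + \left(2 - 5\right)^{2}\right)^{2} = \left(29 + \left(2 - 5\right)^{2}\right)^{2} = \left(29 + \left(-3\right)^{2}\right)^{2} = \left(29 + 9\right)^{2} = 38^{2} = 1444$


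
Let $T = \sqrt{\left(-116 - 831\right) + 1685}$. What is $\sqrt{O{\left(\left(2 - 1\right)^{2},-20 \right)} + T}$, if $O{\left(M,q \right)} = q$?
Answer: $\sqrt{-20 + 3 \sqrt{82}} \approx 2.677$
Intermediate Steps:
$T = 3 \sqrt{82}$ ($T = \sqrt{-947 + 1685} = \sqrt{738} = 3 \sqrt{82} \approx 27.166$)
$\sqrt{O{\left(\left(2 - 1\right)^{2},-20 \right)} + T} = \sqrt{-20 + 3 \sqrt{82}}$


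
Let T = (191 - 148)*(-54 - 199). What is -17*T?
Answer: 184943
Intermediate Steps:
T = -10879 (T = 43*(-253) = -10879)
-17*T = -17*(-10879) = 184943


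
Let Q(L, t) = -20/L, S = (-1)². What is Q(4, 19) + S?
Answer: -4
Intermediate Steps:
S = 1
Q(4, 19) + S = -20/4 + 1 = -20*¼ + 1 = -5 + 1 = -4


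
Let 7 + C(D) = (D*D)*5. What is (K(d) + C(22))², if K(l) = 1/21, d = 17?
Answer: 2567854276/441 ≈ 5.8228e+6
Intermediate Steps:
K(l) = 1/21 (K(l) = 1*(1/21) = 1/21)
C(D) = -7 + 5*D² (C(D) = -7 + (D*D)*5 = -7 + D²*5 = -7 + 5*D²)
(K(d) + C(22))² = (1/21 + (-7 + 5*22²))² = (1/21 + (-7 + 5*484))² = (1/21 + (-7 + 2420))² = (1/21 + 2413)² = (50674/21)² = 2567854276/441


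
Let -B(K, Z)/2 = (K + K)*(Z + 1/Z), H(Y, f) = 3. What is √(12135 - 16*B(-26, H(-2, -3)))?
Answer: √59295/3 ≈ 81.169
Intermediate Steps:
B(K, Z) = -4*K*(Z + 1/Z) (B(K, Z) = -2*(K + K)*(Z + 1/Z) = -2*2*K*(Z + 1/Z) = -4*K*(Z + 1/Z))
√(12135 - 16*B(-26, H(-2, -3))) = √(12135 - (-64)*(-26)*(1 + 3²)/3) = √(12135 - (-64)*(-26)*(1 + 9)/3) = √(12135 - (-64)*(-26)*10/3) = √(12135 - 16*1040/3) = √(12135 - 16640/3) = √(19765/3) = √59295/3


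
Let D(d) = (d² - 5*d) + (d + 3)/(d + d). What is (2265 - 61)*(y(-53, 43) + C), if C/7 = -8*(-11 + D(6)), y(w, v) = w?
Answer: 407740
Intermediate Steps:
D(d) = d² - 5*d + (3 + d)/(2*d) (D(d) = (d² - 5*d) + (3 + d)/((2*d)) = (d² - 5*d) + (3 + d)*(1/(2*d)) = (d² - 5*d) + (3 + d)/(2*d) = d² - 5*d + (3 + d)/(2*d))
C = 238 (C = 7*(-8*(-11 + (½ + 6² - 5*6 + (3/2)/6))) = 7*(-8*(-11 + (½ + 36 - 30 + (3/2)*(⅙)))) = 7*(-8*(-11 + (½ + 36 - 30 + ¼))) = 7*(-8*(-11 + 27/4)) = 7*(-8*(-17/4)) = 7*34 = 238)
(2265 - 61)*(y(-53, 43) + C) = (2265 - 61)*(-53 + 238) = 2204*185 = 407740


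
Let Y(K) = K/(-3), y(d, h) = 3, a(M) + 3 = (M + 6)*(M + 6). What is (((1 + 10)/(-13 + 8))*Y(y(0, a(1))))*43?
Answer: 473/5 ≈ 94.600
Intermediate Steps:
a(M) = -3 + (6 + M)² (a(M) = -3 + (M + 6)*(M + 6) = -3 + (6 + M)*(6 + M) = -3 + (6 + M)²)
Y(K) = -K/3 (Y(K) = K*(-⅓) = -K/3)
(((1 + 10)/(-13 + 8))*Y(y(0, a(1))))*43 = (((1 + 10)/(-13 + 8))*(-⅓*3))*43 = ((11/(-5))*(-1))*43 = ((11*(-⅕))*(-1))*43 = -11/5*(-1)*43 = (11/5)*43 = 473/5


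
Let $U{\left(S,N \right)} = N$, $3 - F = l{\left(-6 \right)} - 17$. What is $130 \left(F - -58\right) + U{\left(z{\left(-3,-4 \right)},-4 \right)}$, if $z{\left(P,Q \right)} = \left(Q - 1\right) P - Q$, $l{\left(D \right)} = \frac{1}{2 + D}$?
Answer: $\frac{20337}{2} \approx 10169.0$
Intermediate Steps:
$z{\left(P,Q \right)} = - Q + P \left(-1 + Q\right)$ ($z{\left(P,Q \right)} = \left(-1 + Q\right) P - Q = P \left(-1 + Q\right) - Q = - Q + P \left(-1 + Q\right)$)
$F = \frac{81}{4}$ ($F = 3 - \left(\frac{1}{2 - 6} - 17\right) = 3 - \left(\frac{1}{-4} - 17\right) = 3 - \left(- \frac{1}{4} - 17\right) = 3 - - \frac{69}{4} = 3 + \frac{69}{4} = \frac{81}{4} \approx 20.25$)
$130 \left(F - -58\right) + U{\left(z{\left(-3,-4 \right)},-4 \right)} = 130 \left(\frac{81}{4} - -58\right) - 4 = 130 \left(\frac{81}{4} + 58\right) - 4 = 130 \cdot \frac{313}{4} - 4 = \frac{20345}{2} - 4 = \frac{20337}{2}$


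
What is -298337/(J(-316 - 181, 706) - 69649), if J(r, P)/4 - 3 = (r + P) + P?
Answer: 298337/65977 ≈ 4.5218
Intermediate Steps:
J(r, P) = 12 + 4*r + 8*P (J(r, P) = 12 + 4*((r + P) + P) = 12 + 4*((P + r) + P) = 12 + 4*(r + 2*P) = 12 + (4*r + 8*P) = 12 + 4*r + 8*P)
-298337/(J(-316 - 181, 706) - 69649) = -298337/((12 + 4*(-316 - 181) + 8*706) - 69649) = -298337/((12 + 4*(-497) + 5648) - 69649) = -298337/((12 - 1988 + 5648) - 69649) = -298337/(3672 - 69649) = -298337/(-65977) = -298337*(-1/65977) = 298337/65977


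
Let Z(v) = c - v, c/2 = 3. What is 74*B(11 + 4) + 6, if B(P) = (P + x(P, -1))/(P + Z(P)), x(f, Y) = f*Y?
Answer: 6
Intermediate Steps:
c = 6 (c = 2*3 = 6)
Z(v) = 6 - v
x(f, Y) = Y*f
B(P) = 0 (B(P) = (P - P)/(P + (6 - P)) = 0/6 = 0*(⅙) = 0)
74*B(11 + 4) + 6 = 74*0 + 6 = 0 + 6 = 6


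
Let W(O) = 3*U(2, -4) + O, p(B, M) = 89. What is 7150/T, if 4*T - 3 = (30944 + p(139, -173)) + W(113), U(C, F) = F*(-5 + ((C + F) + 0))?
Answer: 28600/31233 ≈ 0.91570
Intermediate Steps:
U(C, F) = F*(-5 + C + F) (U(C, F) = F*(-5 + (C + F)) = F*(-5 + C + F))
W(O) = 84 + O (W(O) = 3*(-4*(-5 + 2 - 4)) + O = 3*(-4*(-7)) + O = 3*28 + O = 84 + O)
T = 31233/4 (T = 3/4 + ((30944 + 89) + (84 + 113))/4 = 3/4 + (31033 + 197)/4 = 3/4 + (1/4)*31230 = 3/4 + 15615/2 = 31233/4 ≈ 7808.3)
7150/T = 7150/(31233/4) = 7150*(4/31233) = 28600/31233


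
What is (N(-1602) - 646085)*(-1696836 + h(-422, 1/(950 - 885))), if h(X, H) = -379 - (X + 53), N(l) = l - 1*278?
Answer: 1099496818390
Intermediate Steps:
N(l) = -278 + l (N(l) = l - 278 = -278 + l)
h(X, H) = -432 - X (h(X, H) = -379 - (53 + X) = -379 + (-53 - X) = -432 - X)
(N(-1602) - 646085)*(-1696836 + h(-422, 1/(950 - 885))) = ((-278 - 1602) - 646085)*(-1696836 + (-432 - 1*(-422))) = (-1880 - 646085)*(-1696836 + (-432 + 422)) = -647965*(-1696836 - 10) = -647965*(-1696846) = 1099496818390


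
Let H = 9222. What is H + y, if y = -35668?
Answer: -26446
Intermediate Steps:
H + y = 9222 - 35668 = -26446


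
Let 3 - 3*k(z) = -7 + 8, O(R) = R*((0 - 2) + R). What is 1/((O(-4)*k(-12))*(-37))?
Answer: -1/592 ≈ -0.0016892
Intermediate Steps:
O(R) = R*(-2 + R)
k(z) = ⅔ (k(z) = 1 - (-7 + 8)/3 = 1 - ⅓*1 = 1 - ⅓ = ⅔)
1/((O(-4)*k(-12))*(-37)) = 1/((-4*(-2 - 4)*(⅔))*(-37)) = 1/((-4*(-6)*(⅔))*(-37)) = 1/((24*(⅔))*(-37)) = 1/(16*(-37)) = 1/(-592) = -1/592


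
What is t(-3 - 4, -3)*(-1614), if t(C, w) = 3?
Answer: -4842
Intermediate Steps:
t(-3 - 4, -3)*(-1614) = 3*(-1614) = -4842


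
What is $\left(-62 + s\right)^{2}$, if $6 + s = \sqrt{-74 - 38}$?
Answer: $4512 - 544 i \sqrt{7} \approx 4512.0 - 1439.3 i$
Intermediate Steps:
$s = -6 + 4 i \sqrt{7}$ ($s = -6 + \sqrt{-74 - 38} = -6 + \sqrt{-112} = -6 + 4 i \sqrt{7} \approx -6.0 + 10.583 i$)
$\left(-62 + s\right)^{2} = \left(-62 - \left(6 - 4 i \sqrt{7}\right)\right)^{2} = \left(-68 + 4 i \sqrt{7}\right)^{2}$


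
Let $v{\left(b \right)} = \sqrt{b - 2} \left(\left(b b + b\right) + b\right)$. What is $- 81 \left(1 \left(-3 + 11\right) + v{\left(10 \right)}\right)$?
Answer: $-648 - 19440 \sqrt{2} \approx -28140.0$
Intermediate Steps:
$v{\left(b \right)} = \sqrt{-2 + b} \left(b^{2} + 2 b\right)$ ($v{\left(b \right)} = \sqrt{-2 + b} \left(\left(b^{2} + b\right) + b\right) = \sqrt{-2 + b} \left(\left(b + b^{2}\right) + b\right) = \sqrt{-2 + b} \left(b^{2} + 2 b\right)$)
$- 81 \left(1 \left(-3 + 11\right) + v{\left(10 \right)}\right) = - 81 \left(1 \left(-3 + 11\right) + 10 \sqrt{-2 + 10} \left(2 + 10\right)\right) = - 81 \left(1 \cdot 8 + 10 \sqrt{8} \cdot 12\right) = - 81 \left(8 + 10 \cdot 2 \sqrt{2} \cdot 12\right) = - 81 \left(8 + 240 \sqrt{2}\right) = -648 - 19440 \sqrt{2}$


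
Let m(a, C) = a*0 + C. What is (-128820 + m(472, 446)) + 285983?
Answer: 157609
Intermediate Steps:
m(a, C) = C (m(a, C) = 0 + C = C)
(-128820 + m(472, 446)) + 285983 = (-128820 + 446) + 285983 = -128374 + 285983 = 157609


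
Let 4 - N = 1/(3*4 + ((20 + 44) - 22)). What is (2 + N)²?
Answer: 104329/2916 ≈ 35.778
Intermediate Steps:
N = 215/54 (N = 4 - 1/(3*4 + ((20 + 44) - 22)) = 4 - 1/(12 + (64 - 22)) = 4 - 1/(12 + 42) = 4 - 1/54 = 215/54 ≈ 3.9815)
(2 + N)² = (2 + 215/54)² = (323/54)² = 104329/2916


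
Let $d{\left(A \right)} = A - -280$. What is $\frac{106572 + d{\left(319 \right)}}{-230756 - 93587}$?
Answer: $- \frac{107171}{324343} \approx -0.33042$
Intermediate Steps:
$d{\left(A \right)} = 280 + A$ ($d{\left(A \right)} = A + 280 = 280 + A$)
$\frac{106572 + d{\left(319 \right)}}{-230756 - 93587} = \frac{106572 + \left(280 + 319\right)}{-230756 - 93587} = \frac{106572 + 599}{-324343} = 107171 \left(- \frac{1}{324343}\right) = - \frac{107171}{324343}$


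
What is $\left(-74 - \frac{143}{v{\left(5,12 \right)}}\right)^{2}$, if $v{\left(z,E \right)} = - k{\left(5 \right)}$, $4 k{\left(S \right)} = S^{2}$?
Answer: $\frac{1633284}{625} \approx 2613.3$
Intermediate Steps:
$k{\left(S \right)} = \frac{S^{2}}{4}$
$v{\left(z,E \right)} = - \frac{25}{4}$ ($v{\left(z,E \right)} = - \frac{5^{2}}{4} = - \frac{25}{4}$)
$\left(-74 - \frac{143}{v{\left(5,12 \right)}}\right)^{2} = \left(-74 - \frac{143}{- \frac{25}{4}}\right)^{2} = \left(-74 - - \frac{572}{25}\right)^{2} = \left(-74 + \frac{572}{25}\right)^{2} = \left(- \frac{1278}{25}\right)^{2} = \frac{1633284}{625}$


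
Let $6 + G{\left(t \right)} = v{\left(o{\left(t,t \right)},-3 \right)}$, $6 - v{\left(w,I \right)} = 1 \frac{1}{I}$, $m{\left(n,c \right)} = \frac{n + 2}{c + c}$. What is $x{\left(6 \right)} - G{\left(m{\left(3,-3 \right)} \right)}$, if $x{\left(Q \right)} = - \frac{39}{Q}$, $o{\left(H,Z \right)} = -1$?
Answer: $- \frac{41}{6} \approx -6.8333$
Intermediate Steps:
$m{\left(n,c \right)} = \frac{2 + n}{2 c}$
$v{\left(w,I \right)} = 6 - \frac{1}{I}$ ($v{\left(w,I \right)} = 6 - 1 \frac{1}{I} = 6 - \frac{1}{I}$)
$G{\left(t \right)} = \frac{1}{3}$ ($G{\left(t \right)} = -6 + \left(6 - \frac{1}{-3}\right) = -6 + \left(6 - - \frac{1}{3}\right) = -6 + \left(6 + \frac{1}{3}\right) = -6 + \frac{19}{3} = \frac{1}{3}$)
$x{\left(6 \right)} - G{\left(m{\left(3,-3 \right)} \right)} = - \frac{39}{6} - \frac{1}{3} = \left(-39\right) \frac{1}{6} - \frac{1}{3} = - \frac{13}{2} - \frac{1}{3} = - \frac{41}{6}$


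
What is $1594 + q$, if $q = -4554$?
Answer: $-2960$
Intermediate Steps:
$1594 + q = 1594 - 4554 = -2960$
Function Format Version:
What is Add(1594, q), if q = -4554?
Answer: -2960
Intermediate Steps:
Add(1594, q) = Add(1594, -4554) = -2960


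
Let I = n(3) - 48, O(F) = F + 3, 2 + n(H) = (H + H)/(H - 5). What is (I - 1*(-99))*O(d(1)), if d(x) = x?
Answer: 184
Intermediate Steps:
n(H) = -2 + 2*H/(-5 + H) (n(H) = -2 + (H + H)/(H - 5) = -2 + (2*H)/(-5 + H) = -2 + 2*H/(-5 + H))
O(F) = 3 + F
I = -53 (I = 10/(-5 + 3) - 48 = 10/(-2) - 48 = 10*(-½) - 48 = -5 - 48 = -53)
(I - 1*(-99))*O(d(1)) = (-53 - 1*(-99))*(3 + 1) = (-53 + 99)*4 = 46*4 = 184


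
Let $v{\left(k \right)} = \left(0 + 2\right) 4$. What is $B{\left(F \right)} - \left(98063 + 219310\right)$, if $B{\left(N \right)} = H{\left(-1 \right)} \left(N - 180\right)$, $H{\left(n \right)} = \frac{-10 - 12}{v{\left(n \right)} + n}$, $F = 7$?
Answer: $- \frac{2217805}{7} \approx -3.1683 \cdot 10^{5}$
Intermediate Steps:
$v{\left(k \right)} = 8$ ($v{\left(k \right)} = 2 \cdot 4 = 8$)
$H{\left(n \right)} = - \frac{22}{8 + n}$ ($H{\left(n \right)} = \frac{-10 - 12}{8 + n} = - \frac{22}{8 + n}$)
$B{\left(N \right)} = \frac{3960}{7} - \frac{22 N}{7}$ ($B{\left(N \right)} = - \frac{22}{8 - 1} \left(N - 180\right) = - \frac{22}{7} \left(-180 + N\right) = \left(-22\right) \frac{1}{7} \left(-180 + N\right) = - \frac{22 \left(-180 + N\right)}{7} = \frac{3960}{7} - \frac{22 N}{7}$)
$B{\left(F \right)} - \left(98063 + 219310\right) = \left(\frac{3960}{7} - 22\right) - \left(98063 + 219310\right) = \left(\frac{3960}{7} - 22\right) - 317373 = \frac{3806}{7} - 317373 = - \frac{2217805}{7}$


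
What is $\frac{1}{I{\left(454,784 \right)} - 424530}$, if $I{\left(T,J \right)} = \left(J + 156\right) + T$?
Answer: $- \frac{1}{423136} \approx -2.3633 \cdot 10^{-6}$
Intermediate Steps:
$I{\left(T,J \right)} = 156 + J + T$ ($I{\left(T,J \right)} = \left(156 + J\right) + T = 156 + J + T$)
$\frac{1}{I{\left(454,784 \right)} - 424530} = \frac{1}{\left(156 + 784 + 454\right) - 424530} = \frac{1}{1394 - 424530} = \frac{1}{-423136} = - \frac{1}{423136}$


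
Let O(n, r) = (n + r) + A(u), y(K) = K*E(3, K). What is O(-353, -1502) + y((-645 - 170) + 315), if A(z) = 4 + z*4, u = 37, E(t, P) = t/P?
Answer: -1700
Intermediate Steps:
y(K) = 3 (y(K) = K*(3/K) = 3)
A(z) = 4 + 4*z
O(n, r) = 152 + n + r (O(n, r) = (n + r) + (4 + 4*37) = (n + r) + (4 + 148) = (n + r) + 152 = 152 + n + r)
O(-353, -1502) + y((-645 - 170) + 315) = (152 - 353 - 1502) + 3 = -1703 + 3 = -1700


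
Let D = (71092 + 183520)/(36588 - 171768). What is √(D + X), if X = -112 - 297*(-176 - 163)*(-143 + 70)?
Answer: I*√932713212660490/11265 ≈ 2711.1*I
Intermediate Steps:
X = -7349971 (X = -112 - (-100683)*(-73) = -112 - 297*24747 = -112 - 7349859 = -7349971)
D = -63653/33795 (D = 254612/(-135180) = 254612*(-1/135180) = -63653/33795 ≈ -1.8835)
√(D + X) = √(-63653/33795 - 7349971) = √(-248392333598/33795) = I*√932713212660490/11265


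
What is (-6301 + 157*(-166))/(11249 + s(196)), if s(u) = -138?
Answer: -32363/11111 ≈ -2.9127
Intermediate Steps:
(-6301 + 157*(-166))/(11249 + s(196)) = (-6301 + 157*(-166))/(11249 - 138) = (-6301 - 26062)/11111 = -32363*1/11111 = -32363/11111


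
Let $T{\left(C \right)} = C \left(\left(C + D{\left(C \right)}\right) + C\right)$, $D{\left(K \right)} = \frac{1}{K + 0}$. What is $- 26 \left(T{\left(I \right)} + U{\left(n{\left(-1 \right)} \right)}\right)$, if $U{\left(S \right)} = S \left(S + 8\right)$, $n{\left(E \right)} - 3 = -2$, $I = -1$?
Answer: $-312$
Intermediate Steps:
$n{\left(E \right)} = 1$ ($n{\left(E \right)} = 3 - 2 = 1$)
$D{\left(K \right)} = \frac{1}{K}$
$U{\left(S \right)} = S \left(8 + S\right)$
$T{\left(C \right)} = C \left(\frac{1}{C} + 2 C\right)$ ($T{\left(C \right)} = C \left(\left(C + \frac{1}{C}\right) + C\right) = C \left(\frac{1}{C} + 2 C\right)$)
$- 26 \left(T{\left(I \right)} + U{\left(n{\left(-1 \right)} \right)}\right) = - 26 \left(\left(1 + 2 \left(-1\right)^{2}\right) + 1 \left(8 + 1\right)\right) = - 26 \left(\left(1 + 2 \cdot 1\right) + 1 \cdot 9\right) = - 26 \left(\left(1 + 2\right) + 9\right) = - 26 \left(3 + 9\right) = \left(-26\right) 12 = -312$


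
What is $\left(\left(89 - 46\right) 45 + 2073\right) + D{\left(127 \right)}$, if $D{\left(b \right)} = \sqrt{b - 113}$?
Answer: $4008 + \sqrt{14} \approx 4011.7$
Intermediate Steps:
$D{\left(b \right)} = \sqrt{-113 + b}$
$\left(\left(89 - 46\right) 45 + 2073\right) + D{\left(127 \right)} = \left(\left(89 - 46\right) 45 + 2073\right) + \sqrt{-113 + 127} = \left(43 \cdot 45 + 2073\right) + \sqrt{14} = \left(1935 + 2073\right) + \sqrt{14} = 4008 + \sqrt{14}$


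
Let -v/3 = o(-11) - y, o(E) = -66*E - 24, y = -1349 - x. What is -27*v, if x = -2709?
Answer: -53298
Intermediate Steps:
y = 1360 (y = -1349 - 1*(-2709) = -1349 + 2709 = 1360)
o(E) = -24 - 66*E
v = 1974 (v = -3*((-24 - 66*(-11)) - 1*1360) = -3*((-24 + 726) - 1360) = -3*(702 - 1360) = -3*(-658) = 1974)
-27*v = -27*1974 = -53298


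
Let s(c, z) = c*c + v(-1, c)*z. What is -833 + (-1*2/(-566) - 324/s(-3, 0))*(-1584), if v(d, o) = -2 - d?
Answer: 15900469/283 ≈ 56185.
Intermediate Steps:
s(c, z) = c**2 - z (s(c, z) = c*c + (-2 - 1*(-1))*z = c**2 + (-2 + 1)*z = c**2 - z)
-833 + (-1*2/(-566) - 324/s(-3, 0))*(-1584) = -833 + (-1*2/(-566) - 324/((-3)**2 - 1*0))*(-1584) = -833 + (-2*(-1/566) - 324/(9 + 0))*(-1584) = -833 + (1/283 - 324/9)*(-1584) = -833 + (1/283 - 324*1/9)*(-1584) = -833 + (1/283 - 36)*(-1584) = -833 - 10187/283*(-1584) = -833 + 16136208/283 = 15900469/283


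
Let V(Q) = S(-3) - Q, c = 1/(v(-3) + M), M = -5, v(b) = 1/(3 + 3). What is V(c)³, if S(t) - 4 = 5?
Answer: 19034163/24389 ≈ 780.44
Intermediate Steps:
v(b) = ⅙ (v(b) = 1/6 = ⅙)
S(t) = 9 (S(t) = 4 + 5 = 9)
c = -6/29 (c = 1/(⅙ - 5) = 1/(-29/6) = -6/29 ≈ -0.20690)
V(Q) = 9 - Q
V(c)³ = (9 - 1*(-6/29))³ = (9 + 6/29)³ = (267/29)³ = 19034163/24389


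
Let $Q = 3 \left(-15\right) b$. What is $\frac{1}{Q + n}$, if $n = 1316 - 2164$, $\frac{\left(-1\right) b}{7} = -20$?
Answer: $- \frac{1}{7148} \approx -0.0001399$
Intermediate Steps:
$b = 140$ ($b = \left(-7\right) \left(-20\right) = 140$)
$n = -848$ ($n = 1316 - 2164 = -848$)
$Q = -6300$ ($Q = 3 \left(-15\right) 140 = \left(-45\right) 140 = -6300$)
$\frac{1}{Q + n} = \frac{1}{-6300 - 848} = \frac{1}{-7148} = - \frac{1}{7148}$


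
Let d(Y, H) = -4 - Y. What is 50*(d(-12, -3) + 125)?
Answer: 6650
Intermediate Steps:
50*(d(-12, -3) + 125) = 50*((-4 - 1*(-12)) + 125) = 50*((-4 + 12) + 125) = 50*(8 + 125) = 50*133 = 6650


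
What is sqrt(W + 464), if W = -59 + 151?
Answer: 2*sqrt(139) ≈ 23.580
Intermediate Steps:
W = 92
sqrt(W + 464) = sqrt(92 + 464) = sqrt(556) = 2*sqrt(139)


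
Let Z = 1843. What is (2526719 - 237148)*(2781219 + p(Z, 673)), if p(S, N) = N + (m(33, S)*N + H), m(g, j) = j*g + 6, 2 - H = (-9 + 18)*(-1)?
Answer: 100093468472088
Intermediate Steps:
H = 11 (H = 2 - (-9 + 18)*(-1) = 2 - 9*(-1) = 2 - 1*(-9) = 2 + 9 = 11)
m(g, j) = 6 + g*j (m(g, j) = g*j + 6 = 6 + g*j)
p(S, N) = 11 + N + N*(6 + 33*S) (p(S, N) = N + ((6 + 33*S)*N + 11) = N + (N*(6 + 33*S) + 11) = N + (11 + N*(6 + 33*S)) = 11 + N + N*(6 + 33*S))
(2526719 - 237148)*(2781219 + p(Z, 673)) = (2526719 - 237148)*(2781219 + (11 + 7*673 + 33*673*1843)) = 2289571*(2781219 + (11 + 4711 + 40931187)) = 2289571*(2781219 + 40935909) = 2289571*43717128 = 100093468472088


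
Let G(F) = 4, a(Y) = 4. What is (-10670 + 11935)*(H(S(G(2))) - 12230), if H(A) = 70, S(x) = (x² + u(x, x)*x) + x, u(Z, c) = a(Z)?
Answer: -15382400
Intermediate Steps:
u(Z, c) = 4
S(x) = x² + 5*x (S(x) = (x² + 4*x) + x = x² + 5*x)
(-10670 + 11935)*(H(S(G(2))) - 12230) = (-10670 + 11935)*(70 - 12230) = 1265*(-12160) = -15382400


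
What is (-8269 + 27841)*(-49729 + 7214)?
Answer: -832103580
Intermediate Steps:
(-8269 + 27841)*(-49729 + 7214) = 19572*(-42515) = -832103580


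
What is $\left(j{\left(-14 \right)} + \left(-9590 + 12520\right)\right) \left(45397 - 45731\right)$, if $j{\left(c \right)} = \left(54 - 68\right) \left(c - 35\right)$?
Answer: $-1207744$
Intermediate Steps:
$j{\left(c \right)} = 490 - 14 c$ ($j{\left(c \right)} = - 14 \left(-35 + c\right) = 490 - 14 c$)
$\left(j{\left(-14 \right)} + \left(-9590 + 12520\right)\right) \left(45397 - 45731\right) = \left(\left(490 - -196\right) + \left(-9590 + 12520\right)\right) \left(45397 - 45731\right) = \left(\left(490 + 196\right) + 2930\right) \left(-334\right) = \left(686 + 2930\right) \left(-334\right) = 3616 \left(-334\right) = -1207744$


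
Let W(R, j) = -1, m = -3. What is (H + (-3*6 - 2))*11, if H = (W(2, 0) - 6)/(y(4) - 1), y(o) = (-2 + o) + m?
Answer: -363/2 ≈ -181.50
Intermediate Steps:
y(o) = -5 + o (y(o) = (-2 + o) - 3 = -5 + o)
H = 7/2 (H = (-1 - 6)/((-5 + 4) - 1) = -7/(-1 - 1) = -7/(-2) = -7*(-½) = 7/2 ≈ 3.5000)
(H + (-3*6 - 2))*11 = (7/2 + (-3*6 - 2))*11 = (7/2 + (-18 - 2))*11 = (7/2 - 20)*11 = -33/2*11 = -363/2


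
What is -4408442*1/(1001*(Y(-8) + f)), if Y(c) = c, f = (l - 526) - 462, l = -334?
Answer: 2204221/665665 ≈ 3.3113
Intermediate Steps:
f = -1322 (f = (-334 - 526) - 462 = -860 - 462 = -1322)
-4408442*1/(1001*(Y(-8) + f)) = -4408442*1/(1001*(-8 - 1322)) = -4408442/((-1330*1001)) = -4408442/(-1331330) = -4408442*(-1/1331330) = 2204221/665665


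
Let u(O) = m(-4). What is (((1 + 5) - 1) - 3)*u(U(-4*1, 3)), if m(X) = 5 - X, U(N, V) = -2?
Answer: 18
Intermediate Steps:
u(O) = 9 (u(O) = 5 - 1*(-4) = 5 + 4 = 9)
(((1 + 5) - 1) - 3)*u(U(-4*1, 3)) = (((1 + 5) - 1) - 3)*9 = ((6 - 1) - 3)*9 = (5 - 3)*9 = 2*9 = 18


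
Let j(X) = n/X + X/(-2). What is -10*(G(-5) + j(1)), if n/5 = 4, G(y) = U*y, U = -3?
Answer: -345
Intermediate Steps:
G(y) = -3*y
n = 20 (n = 5*4 = 20)
j(X) = 20/X - X/2 (j(X) = 20/X + X/(-2) = 20/X + X*(-1/2) = 20/X - X/2)
-10*(G(-5) + j(1)) = -10*(-3*(-5) + (20/1 - 1/2*1)) = -10*(15 + (20*1 - 1/2)) = -10*(15 + (20 - 1/2)) = -10*(15 + 39/2) = -10*69/2 = -345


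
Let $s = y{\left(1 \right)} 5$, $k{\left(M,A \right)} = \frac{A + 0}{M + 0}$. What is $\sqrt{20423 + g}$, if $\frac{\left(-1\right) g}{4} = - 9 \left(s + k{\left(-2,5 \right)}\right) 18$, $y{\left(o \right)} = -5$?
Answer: $\sqrt{2603} \approx 51.02$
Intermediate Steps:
$k{\left(M,A \right)} = \frac{A}{M}$
$s = -25$ ($s = \left(-5\right) 5 = -25$)
$g = -17820$ ($g = - 4 - 9 \left(-25 + \frac{5}{-2}\right) 18 = - 4 - 9 \left(-25 + 5 \left(- \frac{1}{2}\right)\right) 18 = - 4 - 9 \left(-25 - \frac{5}{2}\right) 18 = - 4 \left(-9\right) \left(- \frac{55}{2}\right) 18 = - 4 \cdot \frac{495}{2} \cdot 18 = \left(-4\right) 4455 = -17820$)
$\sqrt{20423 + g} = \sqrt{20423 - 17820} = \sqrt{2603}$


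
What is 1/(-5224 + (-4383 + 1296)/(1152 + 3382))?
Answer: -4534/23688703 ≈ -0.00019140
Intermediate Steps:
1/(-5224 + (-4383 + 1296)/(1152 + 3382)) = 1/(-5224 - 3087/4534) = 1/(-23688703/4534) = -4534/23688703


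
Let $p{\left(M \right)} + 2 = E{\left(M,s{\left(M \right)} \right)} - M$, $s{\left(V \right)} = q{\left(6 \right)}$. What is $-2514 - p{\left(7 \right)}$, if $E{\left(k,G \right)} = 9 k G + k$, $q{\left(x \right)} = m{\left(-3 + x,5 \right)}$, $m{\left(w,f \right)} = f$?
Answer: $-2827$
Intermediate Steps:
$q{\left(x \right)} = 5$
$s{\left(V \right)} = 5$
$E{\left(k,G \right)} = k + 9 G k$ ($E{\left(k,G \right)} = 9 G k + k = k + 9 G k$)
$p{\left(M \right)} = -2 + 45 M$ ($p{\left(M \right)} = -2 - \left(M - M \left(1 + 9 \cdot 5\right)\right) = -2 - \left(M - M \left(1 + 45\right)\right) = -2 - \left(M - M 46\right) = -2 + \left(46 M - M\right) = -2 + 45 M$)
$-2514 - p{\left(7 \right)} = -2514 - \left(-2 + 45 \cdot 7\right) = -2514 - \left(-2 + 315\right) = -2514 - 313 = -2827$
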